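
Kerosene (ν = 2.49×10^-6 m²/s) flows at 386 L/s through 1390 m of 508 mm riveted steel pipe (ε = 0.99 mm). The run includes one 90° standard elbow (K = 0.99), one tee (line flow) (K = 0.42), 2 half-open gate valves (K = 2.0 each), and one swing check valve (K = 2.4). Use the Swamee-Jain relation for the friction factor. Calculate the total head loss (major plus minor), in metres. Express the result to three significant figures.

V = 4Q/(πD²) = 1.904 m/s; V²/2g = 0.1849 m
Re = 3.89×10^5, ε/D = 0.00195 → f = 0.02387 (Swamee-Jain)
Major: h_f = f(L/D)·V²/2g = 0.02387·2736·0.1849 = 12.07 m
Minor: ΣK = 7.81; h_m = ΣK·V²/2g = 1.444 m
Total H_L = 12.07 + 1.444 = 13.52 m

H_L ≈ 13.5 m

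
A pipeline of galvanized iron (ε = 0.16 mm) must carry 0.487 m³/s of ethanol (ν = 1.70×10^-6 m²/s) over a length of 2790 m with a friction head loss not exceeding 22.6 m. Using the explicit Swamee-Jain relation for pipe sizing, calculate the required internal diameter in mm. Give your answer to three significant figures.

D ≈ 531 mm

Swamee-Jain (Type III): D = 0.66·[ε^1.25·(LQ²/(gh_f))^4.75 + ν·Q^9.4·(L/(gh_f))^5.2]^0.04
LQ²/(gh_f) = 2.985; L/(gh_f) = 12.58
Term 1 = ε^1.25·(…)^4.75 = 0.00324; Term 2 = ν·Q^9.4·(…)^5.2 = 0.00103
D = 0.66·(0.00324 + 0.00103)^0.04 = 0.5306 m = 531 mm
Check: V = 2.20 m/s, Re = 6.87×10^5, f = 0.01606, h_f = 20.9 m ≈ 22.6 m ✓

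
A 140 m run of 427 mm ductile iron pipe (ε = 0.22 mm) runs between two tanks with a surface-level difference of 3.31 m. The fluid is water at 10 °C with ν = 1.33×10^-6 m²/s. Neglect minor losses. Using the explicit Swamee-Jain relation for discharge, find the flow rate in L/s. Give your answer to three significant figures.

Swamee-Jain (Type II): Q = -0.965·√(gD⁵h_f/L)·ln[ε/(3.7D) + √(3.17ν²L/(gD³h_f))]
√(gD⁵h_f/L) = √(9.81·0.427⁵·3.31/140) = 0.05738
ε/(3.7D) = 1.39×10^-4; √(3.17ν²L/(gD³h_f)) = 1.76×10^-5
Q = -0.965·0.05738·ln(1.569×10^-4) = 0.4851 m³/s
Check: V = 3.39 m/s, Re = 1.09×10^6, f = 0.01736, h_f = 3.33 m ≈ 3.31 m ✓

Q ≈ 485 L/s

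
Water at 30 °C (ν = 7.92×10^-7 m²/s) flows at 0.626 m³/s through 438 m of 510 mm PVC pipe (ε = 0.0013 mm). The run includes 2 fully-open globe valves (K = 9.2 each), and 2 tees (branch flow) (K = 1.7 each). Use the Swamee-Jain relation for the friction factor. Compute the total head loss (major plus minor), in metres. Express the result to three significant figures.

V = 4Q/(πD²) = 3.064 m/s; V²/2g = 0.4786 m
Re = 1.97×10^6, ε/D = 2.55×10^-6 → f = 0.01048 (Swamee-Jain)
Major: h_f = f(L/D)·V²/2g = 0.01048·858.8·0.4786 = 4.309 m
Minor: ΣK = 21.8; h_m = ΣK·V²/2g = 10.43 m
Total H_L = 4.309 + 10.43 = 14.74 m

H_L ≈ 14.7 m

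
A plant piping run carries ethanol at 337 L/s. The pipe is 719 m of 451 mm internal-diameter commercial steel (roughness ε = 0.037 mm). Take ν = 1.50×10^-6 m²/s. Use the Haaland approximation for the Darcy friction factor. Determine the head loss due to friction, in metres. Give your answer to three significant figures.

V = 4Q/(πD²) = 4·0.337/(π·0.451²) = 2.110 m/s
Re = VD/ν = 2.110·0.451/1.50×10^-6 = 6.34×10^5 → turbulent
ε/D = 0.037/451 = 8.20×10^-5
Haaland: f = 0.01367
h_f = f(L/D)V²/(2g) = 0.01367·(719/0.451)·2.110²/(2·9.81) = 4.942 m

h_f ≈ 4.94 m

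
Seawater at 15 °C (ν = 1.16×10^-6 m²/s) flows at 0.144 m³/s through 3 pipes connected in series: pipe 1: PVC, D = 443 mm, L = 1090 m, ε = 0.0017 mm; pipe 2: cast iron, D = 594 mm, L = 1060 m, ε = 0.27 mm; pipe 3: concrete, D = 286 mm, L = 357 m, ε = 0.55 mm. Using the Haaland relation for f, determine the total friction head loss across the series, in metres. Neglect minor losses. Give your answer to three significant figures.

Pipe 1: V = 0.9343 m/s, Re = 3.57×10^5, ε/D = 3.84×10^-6, f = 0.01392, h_1 = f(L/D)V²/2g = 1.524 m
Pipe 2: V = 0.5196 m/s, Re = 2.66×10^5, ε/D = 4.55×10^-4, f = 0.01796, h_2 = f(L/D)V²/2g = 0.4411 m
Pipe 3: V = 2.242 m/s, Re = 5.53×10^5, ε/D = 0.00192, f = 0.02352, h_3 = f(L/D)V²/2g = 7.520 m
Series → Q common, losses add: H = Σh = 9.485 m

H ≈ 9.48 m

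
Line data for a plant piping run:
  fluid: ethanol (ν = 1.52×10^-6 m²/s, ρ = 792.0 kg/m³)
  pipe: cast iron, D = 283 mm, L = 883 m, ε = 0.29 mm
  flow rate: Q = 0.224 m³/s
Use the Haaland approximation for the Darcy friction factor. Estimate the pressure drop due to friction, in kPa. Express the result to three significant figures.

V = 4Q/(πD²) = 4·0.224/(π·0.283²) = 3.561 m/s
Re = VD/ν = 3.561·0.283/1.52×10^-6 = 6.63×10^5 → turbulent
ε/D = 0.29/283 = 0.00102
Haaland: f = 0.02018
h_f = f(L/D)V²/(2g) = 0.02018·(883/0.283)·3.561²/(2·9.81) = 40.70 m
Δp = ρg·h_f = 792.0·9.81·40.70 = 316.3 kPa

Δp ≈ 316 kPa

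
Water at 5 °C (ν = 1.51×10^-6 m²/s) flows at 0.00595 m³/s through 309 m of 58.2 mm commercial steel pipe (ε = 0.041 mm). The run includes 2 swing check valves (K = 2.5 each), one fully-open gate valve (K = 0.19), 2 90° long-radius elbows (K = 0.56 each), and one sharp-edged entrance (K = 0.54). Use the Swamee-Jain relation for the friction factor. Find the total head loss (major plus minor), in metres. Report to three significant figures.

H_L ≈ 31.0 m

V = 4Q/(πD²) = 2.237 m/s; V²/2g = 0.2550 m
Re = 8.62×10^4, ε/D = 7.04×10^-4 → f = 0.02162 (Swamee-Jain)
Major: h_f = f(L/D)·V²/2g = 0.02162·5309·0.2550 = 29.27 m
Minor: ΣK = 6.85; h_m = ΣK·V²/2g = 1.746 m
Total H_L = 29.27 + 1.746 = 31.02 m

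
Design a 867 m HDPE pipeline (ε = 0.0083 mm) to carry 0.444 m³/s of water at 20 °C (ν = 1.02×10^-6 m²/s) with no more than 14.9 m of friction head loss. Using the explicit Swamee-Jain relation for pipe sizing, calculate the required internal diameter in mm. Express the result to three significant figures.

Swamee-Jain (Type III): D = 0.66·[ε^1.25·(LQ²/(gh_f))^4.75 + ν·Q^9.4·(L/(gh_f))^5.2]^0.04
LQ²/(gh_f) = 1.169; L/(gh_f) = 5.931
Term 1 = ε^1.25·(…)^4.75 = 9.37×10^-7; Term 2 = ν·Q^9.4·(…)^5.2 = 5.18×10^-6
D = 0.66·(9.37×10^-7 + 5.18×10^-6)^0.04 = 0.4083 m = 408 mm
Check: V = 3.39 m/s, Re = 1.36×10^6, f = 0.01161, h_f = 14.4 m ≈ 14.9 m ✓

D ≈ 408 mm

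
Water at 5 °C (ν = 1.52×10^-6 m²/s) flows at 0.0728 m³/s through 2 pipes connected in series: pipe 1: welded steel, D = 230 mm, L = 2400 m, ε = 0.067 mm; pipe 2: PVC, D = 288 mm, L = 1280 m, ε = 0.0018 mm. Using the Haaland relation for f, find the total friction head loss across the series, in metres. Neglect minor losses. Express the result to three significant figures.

Pipe 1: V = 1.752 m/s, Re = 2.65×10^5, ε/D = 2.91×10^-4, f = 0.01694, h_1 = f(L/D)V²/2g = 27.66 m
Pipe 2: V = 1.118 m/s, Re = 2.12×10^5, ε/D = 6.25×10^-6, f = 0.01537, h_2 = f(L/D)V²/2g = 4.347 m
Series → Q common, losses add: H = Σh = 32.01 m

H ≈ 32.0 m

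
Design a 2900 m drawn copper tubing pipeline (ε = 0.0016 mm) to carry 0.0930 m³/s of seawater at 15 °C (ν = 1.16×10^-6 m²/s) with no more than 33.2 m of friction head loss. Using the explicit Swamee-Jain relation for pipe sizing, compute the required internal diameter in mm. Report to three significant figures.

D ≈ 247 mm

Swamee-Jain (Type III): D = 0.66·[ε^1.25·(LQ²/(gh_f))^4.75 + ν·Q^9.4·(L/(gh_f))^5.2]^0.04
LQ²/(gh_f) = 0.07701; L/(gh_f) = 8.904
Term 1 = ε^1.25·(…)^4.75 = 2.93×10^-13; Term 2 = ν·Q^9.4·(…)^5.2 = 2.02×10^-11
D = 0.66·(2.93×10^-13 + 2.02×10^-11)^0.04 = 0.2466 m = 247 mm
Check: V = 1.95 m/s, Re = 4.14×10^5, f = 0.01364, h_f = 31.0 m ≈ 33.2 m ✓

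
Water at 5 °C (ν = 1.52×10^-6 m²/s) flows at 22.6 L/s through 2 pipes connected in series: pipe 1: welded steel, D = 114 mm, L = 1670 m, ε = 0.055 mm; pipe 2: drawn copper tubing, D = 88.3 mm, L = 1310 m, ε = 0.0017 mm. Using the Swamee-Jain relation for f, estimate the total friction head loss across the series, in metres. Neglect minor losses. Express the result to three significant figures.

H ≈ 230 m

Pipe 1: V = 2.214 m/s, Re = 1.66×10^5, ε/D = 4.82×10^-4, f = 0.01918, h_1 = f(L/D)V²/2g = 70.21 m
Pipe 2: V = 3.691 m/s, Re = 2.14×10^5, ε/D = 1.93×10^-5, f = 0.01551, h_2 = f(L/D)V²/2g = 159.7 m
Series → Q common, losses add: H = Σh = 229.9 m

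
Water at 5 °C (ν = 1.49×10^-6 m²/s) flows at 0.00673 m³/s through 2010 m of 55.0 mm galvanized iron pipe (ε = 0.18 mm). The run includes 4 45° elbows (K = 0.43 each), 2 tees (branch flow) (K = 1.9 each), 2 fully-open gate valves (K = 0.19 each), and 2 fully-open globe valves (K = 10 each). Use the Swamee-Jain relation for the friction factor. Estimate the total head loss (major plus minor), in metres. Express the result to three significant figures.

H_L ≈ 433 m

V = 4Q/(πD²) = 2.833 m/s; V²/2g = 0.4090 m
Re = 1.05×10^5, ε/D = 0.00327 → f = 0.02824 (Swamee-Jain)
Major: h_f = f(L/D)·V²/2g = 0.02824·36545·0.4090 = 422.1 m
Minor: ΣK = 25.9; h_m = ΣK·V²/2g = 10.59 m
Total H_L = 422.1 + 10.59 = 432.7 m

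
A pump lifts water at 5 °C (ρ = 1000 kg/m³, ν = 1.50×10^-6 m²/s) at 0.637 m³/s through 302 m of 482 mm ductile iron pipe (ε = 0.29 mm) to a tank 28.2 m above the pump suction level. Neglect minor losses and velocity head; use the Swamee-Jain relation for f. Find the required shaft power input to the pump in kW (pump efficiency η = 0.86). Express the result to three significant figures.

P_shaft ≈ 256 kW

V = 4Q/(πD²) = 3.491 m/s; Re = 1.12×10^6; ε/D = 6.02×10^-4; f = 0.01790
h_f = f(L/D)V²/2g = 6.967 m
Total head H = z + h_f = 28.2 + 6.967 = 35.17 m
P_hyd = ρgQH = 1000·9.81·0.637·35.17 = 219.8 kW
P_shaft = P_hyd/η = 219.8/0.86 = 255.5 kW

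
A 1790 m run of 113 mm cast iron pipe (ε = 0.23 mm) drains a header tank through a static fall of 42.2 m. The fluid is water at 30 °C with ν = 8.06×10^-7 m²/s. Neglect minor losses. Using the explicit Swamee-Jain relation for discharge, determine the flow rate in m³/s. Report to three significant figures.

Swamee-Jain (Type II): Q = -0.965·√(gD⁵h_f/L)·ln[ε/(3.7D) + √(3.17ν²L/(gD³h_f))]
√(gD⁵h_f/L) = √(9.81·0.113⁵·42.2/1790) = 0.002064
ε/(3.7D) = 5.50×10^-4; √(3.17ν²L/(gD³h_f)) = 7.86×10^-5
Q = -0.965·0.002064·ln(6.287×10^-4) = 0.01468 m³/s
Check: V = 1.46 m/s, Re = 2.05×10^5, f = 0.02456, h_f = 42.5 m ≈ 42.2 m ✓

Q ≈ 0.0147 m³/s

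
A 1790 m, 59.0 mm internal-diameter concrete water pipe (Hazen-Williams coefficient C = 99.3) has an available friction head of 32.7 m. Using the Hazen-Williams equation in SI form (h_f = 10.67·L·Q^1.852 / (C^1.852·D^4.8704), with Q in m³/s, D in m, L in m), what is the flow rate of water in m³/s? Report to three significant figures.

Rearranging: Q = [h_f·C^1.852·D^4.8704 / (10.67·L)]^(1/1.852)
Q = [32.7·99.3^1.852·0.0590^4.8704 / (10.67·1790)]^0.540 = 0.001865 m³/s

Q ≈ 0.00187 m³/s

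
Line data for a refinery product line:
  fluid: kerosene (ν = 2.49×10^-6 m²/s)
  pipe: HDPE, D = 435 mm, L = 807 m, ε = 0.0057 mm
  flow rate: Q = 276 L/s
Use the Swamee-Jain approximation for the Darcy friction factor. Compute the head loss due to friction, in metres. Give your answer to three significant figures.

V = 4Q/(πD²) = 4·0.276/(π·0.435²) = 1.857 m/s
Re = VD/ν = 1.857·0.435/2.49×10^-6 = 3.24×10^5 → turbulent
ε/D = 0.0057/435 = 1.31×10^-5
Swamee-Jain: f = 0.01433
h_f = f(L/D)V²/(2g) = 0.01433·(807/0.435)·1.857²/(2·9.81) = 4.672 m

h_f ≈ 4.67 m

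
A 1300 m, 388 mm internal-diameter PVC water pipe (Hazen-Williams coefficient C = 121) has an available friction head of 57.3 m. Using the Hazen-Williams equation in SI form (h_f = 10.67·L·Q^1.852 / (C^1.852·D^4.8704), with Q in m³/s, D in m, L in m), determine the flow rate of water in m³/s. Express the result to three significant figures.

Rearranging: Q = [h_f·C^1.852·D^4.8704 / (10.67·L)]^(1/1.852)
Q = [57.3·121^1.852·0.388^4.8704 / (10.67·1300)]^0.540 = 0.5179 m³/s

Q ≈ 0.518 m³/s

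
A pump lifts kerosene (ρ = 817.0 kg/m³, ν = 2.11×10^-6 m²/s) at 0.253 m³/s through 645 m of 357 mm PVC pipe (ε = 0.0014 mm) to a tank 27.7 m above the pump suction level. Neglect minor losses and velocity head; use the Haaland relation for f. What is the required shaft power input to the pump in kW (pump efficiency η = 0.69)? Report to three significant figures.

V = 4Q/(πD²) = 2.528 m/s; Re = 4.28×10^5; ε/D = 3.92×10^-6; f = 0.01347
h_f = f(L/D)V²/2g = 7.927 m
Total head H = z + h_f = 27.7 + 7.927 = 35.63 m
P_hyd = ρgQH = 817.0·9.81·0.253·35.63 = 72.24 kW
P_shaft = P_hyd/η = 72.24/0.69 = 104.7 kW

P_shaft ≈ 105 kW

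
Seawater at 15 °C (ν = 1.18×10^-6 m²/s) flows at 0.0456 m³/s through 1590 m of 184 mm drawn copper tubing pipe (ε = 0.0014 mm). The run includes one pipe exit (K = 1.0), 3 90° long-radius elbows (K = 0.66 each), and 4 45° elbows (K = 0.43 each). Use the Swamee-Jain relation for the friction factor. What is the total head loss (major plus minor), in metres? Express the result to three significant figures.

H_L ≈ 19.8 m

V = 4Q/(πD²) = 1.715 m/s; V²/2g = 0.1499 m
Re = 2.67×10^5, ε/D = 7.61×10^-6 → f = 0.01477 (Swamee-Jain)
Major: h_f = f(L/D)·V²/2g = 0.01477·8641·0.1499 = 19.13 m
Minor: ΣK = 4.70; h_m = ΣK·V²/2g = 0.7045 m
Total H_L = 19.13 + 0.7045 = 19.84 m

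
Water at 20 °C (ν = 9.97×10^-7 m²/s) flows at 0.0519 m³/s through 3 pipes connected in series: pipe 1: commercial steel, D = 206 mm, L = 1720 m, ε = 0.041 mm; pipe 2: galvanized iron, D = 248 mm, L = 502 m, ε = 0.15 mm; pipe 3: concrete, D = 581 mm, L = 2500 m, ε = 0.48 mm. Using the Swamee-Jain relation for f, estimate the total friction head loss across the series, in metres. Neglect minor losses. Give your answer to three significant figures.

Pipe 1: V = 1.557 m/s, Re = 3.22×10^5, ε/D = 1.99×10^-4, f = 0.01618, h_1 = f(L/D)V²/2g = 16.69 m
Pipe 2: V = 1.074 m/s, Re = 2.67×10^5, ε/D = 6.05×10^-4, f = 0.01905, h_2 = f(L/D)V²/2g = 2.269 m
Pipe 3: V = 0.1958 m/s, Re = 1.14×10^5, ε/D = 8.26×10^-4, f = 0.02144, h_3 = f(L/D)V²/2g = 0.1802 m
Series → Q common, losses add: H = Σh = 19.14 m

H ≈ 19.1 m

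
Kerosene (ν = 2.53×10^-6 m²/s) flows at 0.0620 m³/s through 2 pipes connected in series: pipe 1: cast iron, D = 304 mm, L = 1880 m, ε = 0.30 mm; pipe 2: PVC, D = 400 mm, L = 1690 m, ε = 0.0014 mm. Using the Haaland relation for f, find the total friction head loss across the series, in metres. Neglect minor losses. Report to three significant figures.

Pipe 1: V = 0.8542 m/s, Re = 1.03×10^5, ε/D = 9.87×10^-4, f = 0.02187, h_1 = f(L/D)V²/2g = 5.030 m
Pipe 2: V = 0.4934 m/s, Re = 7.80×10^4, ε/D = 3.50×10^-6, f = 0.01880, h_2 = f(L/D)V²/2g = 0.9853 m
Series → Q common, losses add: H = Σh = 6.015 m

H ≈ 6.01 m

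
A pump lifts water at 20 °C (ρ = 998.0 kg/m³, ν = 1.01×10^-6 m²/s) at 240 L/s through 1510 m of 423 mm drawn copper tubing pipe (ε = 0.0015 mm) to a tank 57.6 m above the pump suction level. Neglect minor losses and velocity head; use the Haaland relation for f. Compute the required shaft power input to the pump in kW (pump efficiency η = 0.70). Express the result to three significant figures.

P_shaft ≈ 215 kW

V = 4Q/(πD²) = 1.708 m/s; Re = 7.15×10^5; ε/D = 3.55×10^-6; f = 0.01231
h_f = f(L/D)V²/2g = 6.535 m
Total head H = z + h_f = 57.6 + 6.535 = 64.13 m
P_hyd = ρgQH = 998.0·9.81·0.240·64.13 = 150.7 kW
P_shaft = P_hyd/η = 150.7/0.70 = 215.3 kW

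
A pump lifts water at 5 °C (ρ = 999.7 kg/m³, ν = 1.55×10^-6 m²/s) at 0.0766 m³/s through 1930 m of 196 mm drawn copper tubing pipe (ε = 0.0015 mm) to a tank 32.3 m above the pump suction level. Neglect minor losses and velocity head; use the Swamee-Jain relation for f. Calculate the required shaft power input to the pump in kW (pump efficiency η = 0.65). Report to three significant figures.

V = 4Q/(πD²) = 2.539 m/s; Re = 3.21×10^5; ε/D = 7.65×10^-6; f = 0.01429
h_f = f(L/D)V²/2g = 46.22 m
Total head H = z + h_f = 32.3 + 46.22 = 78.52 m
P_hyd = ρgQH = 999.7·9.81·0.0766·78.52 = 58.98 kW
P_shaft = P_hyd/η = 58.98/0.65 = 90.74 kW

P_shaft ≈ 90.7 kW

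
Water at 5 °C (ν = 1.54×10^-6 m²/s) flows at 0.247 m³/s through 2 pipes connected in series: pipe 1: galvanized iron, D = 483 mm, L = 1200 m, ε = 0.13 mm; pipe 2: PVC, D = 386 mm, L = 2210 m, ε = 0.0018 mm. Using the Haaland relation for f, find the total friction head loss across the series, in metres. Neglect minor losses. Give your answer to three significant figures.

H ≈ 20.6 m

Pipe 1: V = 1.348 m/s, Re = 4.23×10^5, ε/D = 2.69×10^-4, f = 0.01610, h_1 = f(L/D)V²/2g = 3.705 m
Pipe 2: V = 2.111 m/s, Re = 5.29×10^5, ε/D = 4.66×10^-6, f = 0.01299, h_2 = f(L/D)V²/2g = 16.88 m
Series → Q common, losses add: H = Σh = 20.59 m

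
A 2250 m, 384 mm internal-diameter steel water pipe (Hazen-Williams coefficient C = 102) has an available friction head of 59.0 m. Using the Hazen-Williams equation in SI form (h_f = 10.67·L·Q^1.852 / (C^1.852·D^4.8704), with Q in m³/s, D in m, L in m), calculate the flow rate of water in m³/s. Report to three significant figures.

Q ≈ 0.321 m³/s

Rearranging: Q = [h_f·C^1.852·D^4.8704 / (10.67·L)]^(1/1.852)
Q = [59.0·102^1.852·0.384^4.8704 / (10.67·2250)]^0.540 = 0.3210 m³/s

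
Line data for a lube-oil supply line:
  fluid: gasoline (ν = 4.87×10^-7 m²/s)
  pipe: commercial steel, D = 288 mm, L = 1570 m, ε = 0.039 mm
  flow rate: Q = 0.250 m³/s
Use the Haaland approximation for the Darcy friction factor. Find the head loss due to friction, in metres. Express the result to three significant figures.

V = 4Q/(πD²) = 4·0.250/(π·0.288²) = 3.838 m/s
Re = VD/ν = 3.838·0.288/4.87×10^-7 = 2.27×10^6 → turbulent
ε/D = 0.039/288 = 1.35×10^-4
Haaland: f = 0.01325
h_f = f(L/D)V²/(2g) = 0.01325·(1570/0.288)·3.838²/(2·9.81) = 54.23 m

h_f ≈ 54.2 m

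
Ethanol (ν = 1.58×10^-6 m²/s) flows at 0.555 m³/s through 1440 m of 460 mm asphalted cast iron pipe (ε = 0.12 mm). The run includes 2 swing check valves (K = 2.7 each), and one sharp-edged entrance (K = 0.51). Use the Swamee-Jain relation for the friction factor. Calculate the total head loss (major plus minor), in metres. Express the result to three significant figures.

V = 4Q/(πD²) = 3.340 m/s; V²/2g = 0.5684 m
Re = 9.72×10^5, ε/D = 2.61×10^-4 → f = 0.01542 (Swamee-Jain)
Major: h_f = f(L/D)·V²/2g = 0.01542·3130·0.5684 = 27.43 m
Minor: ΣK = 5.91; h_m = ΣK·V²/2g = 3.359 m
Total H_L = 27.43 + 3.359 = 30.79 m

H_L ≈ 30.8 m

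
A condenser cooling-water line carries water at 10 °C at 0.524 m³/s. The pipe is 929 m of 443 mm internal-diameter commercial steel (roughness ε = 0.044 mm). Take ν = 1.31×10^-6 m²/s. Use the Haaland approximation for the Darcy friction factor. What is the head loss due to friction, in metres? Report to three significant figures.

V = 4Q/(πD²) = 4·0.524/(π·0.443²) = 3.400 m/s
Re = VD/ν = 3.400·0.443/1.31×10^-6 = 1.15×10^6 → turbulent
ε/D = 0.044/443 = 9.93×10^-5
Haaland: f = 0.01317
h_f = f(L/D)V²/(2g) = 0.01317·(929/0.443)·3.400²/(2·9.81) = 16.27 m

h_f ≈ 16.3 m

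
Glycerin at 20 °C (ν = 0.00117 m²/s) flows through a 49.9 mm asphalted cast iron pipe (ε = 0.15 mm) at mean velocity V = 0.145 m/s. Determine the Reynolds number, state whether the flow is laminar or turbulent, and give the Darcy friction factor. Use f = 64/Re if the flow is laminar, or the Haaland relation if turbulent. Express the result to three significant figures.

Re = VD/ν = 0.1450·0.0499/0.00117 = 6.18
Re < 2300 → laminar → f = 64/Re = 10.35

Re ≈ 6.18; laminar; f = 64/Re ≈ 10.3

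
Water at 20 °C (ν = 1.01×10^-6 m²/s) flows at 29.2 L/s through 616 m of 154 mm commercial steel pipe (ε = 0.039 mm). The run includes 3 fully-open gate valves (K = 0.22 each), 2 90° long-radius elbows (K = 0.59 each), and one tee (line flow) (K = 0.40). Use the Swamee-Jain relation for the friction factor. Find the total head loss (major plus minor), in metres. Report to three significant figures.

V = 4Q/(πD²) = 1.568 m/s; V²/2g = 0.1253 m
Re = 2.39×10^5, ε/D = 2.53×10^-4 → f = 0.01713 (Swamee-Jain)
Major: h_f = f(L/D)·V²/2g = 0.01713·4000·0.1253 = 8.583 m
Minor: ΣK = 2.24; h_m = ΣK·V²/2g = 0.2806 m
Total H_L = 8.583 + 0.2806 = 8.864 m

H_L ≈ 8.86 m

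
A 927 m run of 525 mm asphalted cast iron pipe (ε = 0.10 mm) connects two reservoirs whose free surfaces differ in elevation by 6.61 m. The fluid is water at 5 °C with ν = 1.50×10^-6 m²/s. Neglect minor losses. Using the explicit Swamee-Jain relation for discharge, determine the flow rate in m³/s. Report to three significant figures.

Q ≈ 0.482 m³/s

Swamee-Jain (Type II): Q = -0.965·√(gD⁵h_f/L)·ln[ε/(3.7D) + √(3.17ν²L/(gD³h_f))]
√(gD⁵h_f/L) = √(9.81·0.525⁵·6.61/927) = 0.05282
ε/(3.7D) = 5.15×10^-5; √(3.17ν²L/(gD³h_f)) = 2.65×10^-5
Q = -0.965·0.05282·ln(7.803×10^-5) = 0.4821 m³/s
Check: V = 2.23 m/s, Re = 7.79×10^5, f = 0.01490, h_f = 6.65 m ≈ 6.61 m ✓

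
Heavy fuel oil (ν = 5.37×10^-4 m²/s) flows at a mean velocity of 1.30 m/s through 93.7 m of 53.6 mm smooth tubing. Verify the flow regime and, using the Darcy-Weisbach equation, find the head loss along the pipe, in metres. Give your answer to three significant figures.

Re = VD/ν = 1.30·0.05360/5.37×10^-4 = 130 → laminar (Re < 2300)
f = 64/Re = 0.4932
h_f = f(L/D)V²/(2g) = 0.4932·(93.7/0.05360)·1.30²/(2·9.81) = 74.27 m

h_f ≈ 74.3 m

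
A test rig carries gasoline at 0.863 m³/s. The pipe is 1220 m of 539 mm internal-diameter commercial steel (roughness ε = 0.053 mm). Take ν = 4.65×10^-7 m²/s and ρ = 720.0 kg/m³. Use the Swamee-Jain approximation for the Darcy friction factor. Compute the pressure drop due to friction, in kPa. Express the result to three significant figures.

Δp ≈ 145 kPa

V = 4Q/(πD²) = 4·0.863/(π·0.539²) = 3.782 m/s
Re = VD/ν = 3.782·0.539/4.65×10^-7 = 4.38×10^6 → turbulent
ε/D = 0.053/539 = 9.83×10^-5
Swamee-Jain: f = 0.01242
h_f = f(L/D)V²/(2g) = 0.01242·(1220/0.539)·3.782²/(2·9.81) = 20.50 m
Δp = ρg·h_f = 720.0·9.81·20.50 = 144.8 kPa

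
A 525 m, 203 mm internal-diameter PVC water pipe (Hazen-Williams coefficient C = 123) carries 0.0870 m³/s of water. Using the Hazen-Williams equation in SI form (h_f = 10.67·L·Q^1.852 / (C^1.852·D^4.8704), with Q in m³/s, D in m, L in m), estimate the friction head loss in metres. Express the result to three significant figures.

h_f ≈ 19.3 m

h_f = 10.67·525·0.0870^1.852 / (123^1.852·0.203^4.8704) = 19.35 m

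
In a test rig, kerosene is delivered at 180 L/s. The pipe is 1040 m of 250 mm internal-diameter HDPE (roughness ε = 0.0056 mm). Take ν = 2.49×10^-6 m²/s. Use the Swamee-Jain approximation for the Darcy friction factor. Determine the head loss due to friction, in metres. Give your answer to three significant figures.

V = 4Q/(πD²) = 4·0.180/(π·0.250²) = 3.667 m/s
Re = VD/ν = 3.667·0.250/2.49×10^-6 = 3.68×10^5 → turbulent
ε/D = 0.0056/250 = 2.24×10^-5
Swamee-Jain: f = 0.01413
h_f = f(L/D)V²/(2g) = 0.01413·(1040/0.250)·3.667²/(2·9.81) = 40.29 m

h_f ≈ 40.3 m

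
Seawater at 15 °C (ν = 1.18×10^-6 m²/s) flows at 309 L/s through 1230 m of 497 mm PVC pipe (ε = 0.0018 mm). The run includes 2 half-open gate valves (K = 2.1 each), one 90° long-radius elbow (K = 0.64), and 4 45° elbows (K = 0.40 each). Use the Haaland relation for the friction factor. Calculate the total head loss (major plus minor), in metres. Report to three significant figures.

V = 4Q/(πD²) = 1.593 m/s; V²/2g = 0.1293 m
Re = 6.71×10^5, ε/D = 3.62×10^-6 → f = 0.01245 (Haaland)
Major: h_f = f(L/D)·V²/2g = 0.01245·2475·0.1293 = 3.984 m
Minor: ΣK = 6.44; h_m = ΣK·V²/2g = 0.8327 m
Total H_L = 3.984 + 0.8327 = 4.817 m

H_L ≈ 4.82 m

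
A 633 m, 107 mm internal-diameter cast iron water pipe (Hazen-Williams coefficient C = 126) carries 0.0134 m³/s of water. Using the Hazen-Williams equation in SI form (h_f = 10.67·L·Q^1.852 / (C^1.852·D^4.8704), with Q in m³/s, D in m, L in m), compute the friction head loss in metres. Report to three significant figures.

h_f ≈ 15.8 m

h_f = 10.67·633·0.0134^1.852 / (126^1.852·0.107^4.8704) = 15.79 m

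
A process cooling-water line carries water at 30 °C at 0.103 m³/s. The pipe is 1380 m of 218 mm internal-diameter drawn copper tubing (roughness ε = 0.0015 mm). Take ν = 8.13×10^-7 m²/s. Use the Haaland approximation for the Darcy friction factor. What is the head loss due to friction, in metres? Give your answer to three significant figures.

V = 4Q/(πD²) = 4·0.103/(π·0.218²) = 2.760 m/s
Re = VD/ν = 2.760·0.218/8.13×10^-7 = 7.40×10^5 → turbulent
ε/D = 0.0015/218 = 6.88×10^-6
Haaland: f = 0.01229
h_f = f(L/D)V²/(2g) = 0.01229·(1380/0.218)·2.760²/(2·9.81) = 30.21 m

h_f ≈ 30.2 m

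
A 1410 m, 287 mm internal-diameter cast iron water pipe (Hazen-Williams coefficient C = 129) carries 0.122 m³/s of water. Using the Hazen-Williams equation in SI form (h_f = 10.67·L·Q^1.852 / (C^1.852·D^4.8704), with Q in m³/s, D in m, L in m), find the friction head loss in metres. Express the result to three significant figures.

h_f = 10.67·1410·0.122^1.852 / (129^1.852·0.287^4.8704) = 16.48 m

h_f ≈ 16.5 m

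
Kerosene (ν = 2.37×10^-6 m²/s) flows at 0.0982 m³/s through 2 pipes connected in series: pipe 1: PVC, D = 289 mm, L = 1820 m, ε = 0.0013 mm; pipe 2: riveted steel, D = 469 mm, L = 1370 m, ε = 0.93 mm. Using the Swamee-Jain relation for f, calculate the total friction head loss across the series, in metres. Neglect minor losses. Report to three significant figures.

H ≈ 12.6 m

Pipe 1: V = 1.497 m/s, Re = 1.83×10^5, ε/D = 4.50×10^-6, f = 0.01585, h_1 = f(L/D)V²/2g = 11.40 m
Pipe 2: V = 0.5684 m/s, Re = 1.12×10^5, ε/D = 0.00198, f = 0.02511, h_2 = f(L/D)V²/2g = 1.208 m
Series → Q common, losses add: H = Σh = 12.61 m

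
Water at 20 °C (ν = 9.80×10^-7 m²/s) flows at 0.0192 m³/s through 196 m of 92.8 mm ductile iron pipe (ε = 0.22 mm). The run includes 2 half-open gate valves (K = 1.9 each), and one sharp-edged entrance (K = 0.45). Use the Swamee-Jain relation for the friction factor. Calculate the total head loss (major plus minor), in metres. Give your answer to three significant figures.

H_L ≈ 23.7 m

V = 4Q/(πD²) = 2.839 m/s; V²/2g = 0.4107 m
Re = 2.69×10^5, ε/D = 0.00237 → f = 0.02527 (Swamee-Jain)
Major: h_f = f(L/D)·V²/2g = 0.02527·2112·0.4107 = 21.92 m
Minor: ΣK = 4.25; h_m = ΣK·V²/2g = 1.746 m
Total H_L = 21.92 + 1.746 = 23.66 m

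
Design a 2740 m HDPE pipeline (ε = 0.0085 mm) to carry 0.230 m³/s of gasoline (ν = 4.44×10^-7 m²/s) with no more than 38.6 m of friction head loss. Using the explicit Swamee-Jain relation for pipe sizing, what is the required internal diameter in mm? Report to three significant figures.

D ≈ 323 mm

Swamee-Jain (Type III): D = 0.66·[ε^1.25·(LQ²/(gh_f))^4.75 + ν·Q^9.4·(L/(gh_f))^5.2]^0.04
LQ²/(gh_f) = 0.3828; L/(gh_f) = 7.236
Term 1 = ε^1.25·(…)^4.75 = 4.79×10^-9; Term 2 = ν·Q^9.4·(…)^5.2 = 1.31×10^-8
D = 0.66·(4.79×10^-9 + 1.31×10^-8)^0.04 = 0.3233 m = 323 mm
Check: V = 2.80 m/s, Re = 2.04×10^6, f = 0.01123, h_f = 38.1 m ≈ 38.6 m ✓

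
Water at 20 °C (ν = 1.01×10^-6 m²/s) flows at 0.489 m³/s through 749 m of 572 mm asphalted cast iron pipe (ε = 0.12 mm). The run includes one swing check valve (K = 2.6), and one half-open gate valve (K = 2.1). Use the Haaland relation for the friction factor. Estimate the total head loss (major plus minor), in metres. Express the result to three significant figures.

V = 4Q/(πD²) = 1.903 m/s; V²/2g = 0.1846 m
Re = 1.08×10^6, ε/D = 2.10×10^-4 → f = 0.01465 (Haaland)
Major: h_f = f(L/D)·V²/2g = 0.01465·1309·0.1846 = 3.542 m
Minor: ΣK = 4.70; h_m = ΣK·V²/2g = 0.8675 m
Total H_L = 3.542 + 0.8675 = 4.409 m

H_L ≈ 4.41 m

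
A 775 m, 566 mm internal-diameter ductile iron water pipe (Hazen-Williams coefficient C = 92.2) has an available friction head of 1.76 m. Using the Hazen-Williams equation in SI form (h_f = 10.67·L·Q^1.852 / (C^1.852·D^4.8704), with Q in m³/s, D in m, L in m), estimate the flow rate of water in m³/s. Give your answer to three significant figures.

Q ≈ 0.215 m³/s

Rearranging: Q = [h_f·C^1.852·D^4.8704 / (10.67·L)]^(1/1.852)
Q = [1.76·92.2^1.852·0.566^4.8704 / (10.67·775)]^0.540 = 0.2148 m³/s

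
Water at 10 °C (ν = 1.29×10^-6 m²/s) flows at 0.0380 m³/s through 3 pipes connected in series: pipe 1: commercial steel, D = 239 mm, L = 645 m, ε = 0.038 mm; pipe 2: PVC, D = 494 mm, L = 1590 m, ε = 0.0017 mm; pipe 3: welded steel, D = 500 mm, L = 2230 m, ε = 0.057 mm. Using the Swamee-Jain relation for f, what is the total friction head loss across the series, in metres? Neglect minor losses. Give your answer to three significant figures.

H ≈ 2.01 m

Pipe 1: V = 0.8470 m/s, Re = 1.57×10^5, ε/D = 1.59×10^-4, f = 0.01745, h_1 = f(L/D)V²/2g = 1.722 m
Pipe 2: V = 0.1983 m/s, Re = 7.59×10^4, ε/D = 3.44×10^-6, f = 0.01895, h_2 = f(L/D)V²/2g = 0.1222 m
Pipe 3: V = 0.1935 m/s, Re = 7.50×10^4, ε/D = 1.14×10^-4, f = 0.01956, h_3 = f(L/D)V²/2g = 0.1665 m
Series → Q common, losses add: H = Σh = 2.011 m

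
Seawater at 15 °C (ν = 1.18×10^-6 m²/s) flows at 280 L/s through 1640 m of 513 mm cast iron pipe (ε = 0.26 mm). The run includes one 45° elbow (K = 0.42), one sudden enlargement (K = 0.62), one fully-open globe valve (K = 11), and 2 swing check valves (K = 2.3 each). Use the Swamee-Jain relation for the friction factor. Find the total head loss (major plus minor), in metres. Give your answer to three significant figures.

V = 4Q/(πD²) = 1.355 m/s; V²/2g = 0.09353 m
Re = 5.89×10^5, ε/D = 5.07×10^-4 → f = 0.01768 (Swamee-Jain)
Major: h_f = f(L/D)·V²/2g = 0.01768·3197·0.09353 = 5.288 m
Minor: ΣK = 16.6; h_m = ΣK·V²/2g = 1.556 m
Total H_L = 5.288 + 1.556 = 6.844 m

H_L ≈ 6.84 m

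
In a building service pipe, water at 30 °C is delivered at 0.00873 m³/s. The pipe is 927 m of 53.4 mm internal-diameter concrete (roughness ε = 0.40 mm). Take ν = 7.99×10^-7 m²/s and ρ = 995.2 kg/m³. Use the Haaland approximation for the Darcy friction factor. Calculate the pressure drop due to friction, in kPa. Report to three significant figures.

V = 4Q/(πD²) = 4·0.00873/(π·0.0534²) = 3.898 m/s
Re = VD/ν = 3.898·0.0534/7.99×10^-7 = 2.61×10^5 → turbulent
ε/D = 0.40/53.4 = 0.00749
Haaland: f = 0.03478
h_f = f(L/D)V²/(2g) = 0.03478·(927/0.0534)·3.898²/(2·9.81) = 467.6 m
Δp = ρg·h_f = 995.2·9.81·467.6 = 4565 kPa

Δp ≈ 4570 kPa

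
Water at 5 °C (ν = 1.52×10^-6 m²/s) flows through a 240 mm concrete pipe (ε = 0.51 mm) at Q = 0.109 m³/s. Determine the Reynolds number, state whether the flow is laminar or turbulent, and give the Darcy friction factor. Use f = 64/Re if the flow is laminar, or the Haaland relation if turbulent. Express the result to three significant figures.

V = 4Q/(πD²) = 2.409 m/s
Re = VD/ν = 2.409·0.240/1.52×10^-6 = 3.80×10^5
Re > 4000 → turbulent; ε/D = 0.00213
Haaland: f = 0.02425

Re ≈ 3.80×10^5; turbulent; f ≈ 0.0243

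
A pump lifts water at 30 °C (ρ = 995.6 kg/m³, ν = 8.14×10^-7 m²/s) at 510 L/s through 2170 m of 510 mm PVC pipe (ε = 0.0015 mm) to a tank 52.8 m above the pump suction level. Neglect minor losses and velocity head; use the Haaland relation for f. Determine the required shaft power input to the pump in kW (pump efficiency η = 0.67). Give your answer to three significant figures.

V = 4Q/(πD²) = 2.497 m/s; Re = 1.56×10^6; ε/D = 2.94×10^-6; f = 0.01083
h_f = f(L/D)V²/2g = 14.64 m
Total head H = z + h_f = 52.8 + 14.64 = 67.44 m
P_hyd = ρgQH = 995.6·9.81·0.510·67.44 = 335.9 kW
P_shaft = P_hyd/η = 335.9/0.67 = 501.3 kW

P_shaft ≈ 501 kW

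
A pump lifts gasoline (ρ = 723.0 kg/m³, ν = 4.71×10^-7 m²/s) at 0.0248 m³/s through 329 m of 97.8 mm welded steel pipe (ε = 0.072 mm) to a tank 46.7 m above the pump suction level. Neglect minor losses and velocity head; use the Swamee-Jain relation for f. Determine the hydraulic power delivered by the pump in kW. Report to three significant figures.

V = 4Q/(πD²) = 3.301 m/s; Re = 6.85×10^5; ε/D = 7.36×10^-4; f = 0.01891
h_f = f(L/D)V²/2g = 35.33 m
Total head H = z + h_f = 46.7 + 35.33 = 82.03 m
P_hyd = ρgQH = 723.0·9.81·0.0248·82.03 = 14.43 kW

P_hyd ≈ 14.4 kW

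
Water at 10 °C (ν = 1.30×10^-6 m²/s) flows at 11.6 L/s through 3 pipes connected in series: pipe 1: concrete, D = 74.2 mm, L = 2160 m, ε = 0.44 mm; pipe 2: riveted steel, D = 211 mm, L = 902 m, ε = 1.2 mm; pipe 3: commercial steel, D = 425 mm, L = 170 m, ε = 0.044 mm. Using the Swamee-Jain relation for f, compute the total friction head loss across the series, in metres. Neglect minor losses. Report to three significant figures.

H ≈ 351 m

Pipe 1: V = 2.683 m/s, Re = 1.53×10^5, ε/D = 0.00593, f = 0.03275, h_1 = f(L/D)V²/2g = 349.7 m
Pipe 2: V = 0.3317 m/s, Re = 5.38×10^4, ε/D = 0.00569, f = 0.03350, h_2 = f(L/D)V²/2g = 0.8032 m
Pipe 3: V = 0.08177 m/s, Re = 2.67×10^4, ε/D = 1.04×10^-4, f = 0.02433, h_3 = f(L/D)V²/2g = 0.003317 m
Series → Q common, losses add: H = Σh = 350.5 m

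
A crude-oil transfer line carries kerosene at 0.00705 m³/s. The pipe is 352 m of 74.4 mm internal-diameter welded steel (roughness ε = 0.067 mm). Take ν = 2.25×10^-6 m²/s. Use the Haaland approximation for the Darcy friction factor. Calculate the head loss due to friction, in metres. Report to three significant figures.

h_f ≈ 14.7 m

V = 4Q/(πD²) = 4·0.00705/(π·0.0744²) = 1.622 m/s
Re = VD/ν = 1.622·0.0744/2.25×10^-6 = 5.36×10^4 → turbulent
ε/D = 0.067/74.4 = 9.01×10^-4
Haaland: f = 0.02322
h_f = f(L/D)V²/(2g) = 0.02322·(352/0.0744)·1.622²/(2·9.81) = 14.73 m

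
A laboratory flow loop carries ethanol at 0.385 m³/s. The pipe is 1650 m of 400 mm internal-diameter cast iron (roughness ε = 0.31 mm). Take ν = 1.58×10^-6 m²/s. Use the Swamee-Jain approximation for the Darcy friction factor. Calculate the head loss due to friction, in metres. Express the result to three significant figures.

h_f ≈ 37.6 m

V = 4Q/(πD²) = 4·0.385/(π·0.400²) = 3.064 m/s
Re = VD/ν = 3.064·0.400/1.58×10^-6 = 7.76×10^5 → turbulent
ε/D = 0.31/400 = 7.75×10^-4
Swamee-Jain: f = 0.01905
h_f = f(L/D)V²/(2g) = 0.01905·(1650/0.400)·3.064²/(2·9.81) = 37.58 m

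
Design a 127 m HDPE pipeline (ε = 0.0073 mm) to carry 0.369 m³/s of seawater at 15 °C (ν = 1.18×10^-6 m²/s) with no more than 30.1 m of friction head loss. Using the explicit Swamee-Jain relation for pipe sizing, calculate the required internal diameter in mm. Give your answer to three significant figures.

Swamee-Jain (Type III): D = 0.66·[ε^1.25·(LQ²/(gh_f))^4.75 + ν·Q^9.4·(L/(gh_f))^5.2]^0.04
LQ²/(gh_f) = 0.05856; L/(gh_f) = 0.4301
Term 1 = ε^1.25·(…)^4.75 = 5.31×10^-13; Term 2 = ν·Q^9.4·(…)^5.2 = 1.25×10^-12
D = 0.66·(5.31×10^-13 + 1.25×10^-12)^0.04 = 0.2236 m = 224 mm
Check: V = 9.39 m/s, Re = 1.78×10^6, f = 0.01157, h_f = 29.5 m ≈ 30.1 m ✓

D ≈ 224 mm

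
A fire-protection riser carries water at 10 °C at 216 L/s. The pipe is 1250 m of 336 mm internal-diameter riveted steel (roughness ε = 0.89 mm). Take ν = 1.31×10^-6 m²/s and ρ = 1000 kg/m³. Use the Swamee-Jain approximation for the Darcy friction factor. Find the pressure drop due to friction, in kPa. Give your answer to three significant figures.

V = 4Q/(πD²) = 4·0.216/(π·0.336²) = 2.436 m/s
Re = VD/ν = 2.436·0.336/1.31×10^-6 = 6.25×10^5 → turbulent
ε/D = 0.89/336 = 0.00265
Swamee-Jain: f = 0.02561
h_f = f(L/D)V²/(2g) = 0.02561·(1250/0.336)·2.436²/(2·9.81) = 28.82 m
Δp = ρg·h_f = 1000·9.81·28.82 = 282.7 kPa

Δp ≈ 283 kPa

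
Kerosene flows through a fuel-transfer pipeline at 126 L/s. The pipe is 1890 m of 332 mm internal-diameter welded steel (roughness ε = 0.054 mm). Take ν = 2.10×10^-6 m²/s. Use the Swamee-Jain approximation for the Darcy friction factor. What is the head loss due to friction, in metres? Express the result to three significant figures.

h_f ≈ 10.2 m

V = 4Q/(πD²) = 4·0.126/(π·0.332²) = 1.455 m/s
Re = VD/ν = 1.455·0.332/2.10×10^-6 = 2.30×10^5 → turbulent
ε/D = 0.054/332 = 1.63×10^-4
Swamee-Jain: f = 0.01655
h_f = f(L/D)V²/(2g) = 0.01655·(1890/0.332)·1.455²/(2·9.81) = 10.17 m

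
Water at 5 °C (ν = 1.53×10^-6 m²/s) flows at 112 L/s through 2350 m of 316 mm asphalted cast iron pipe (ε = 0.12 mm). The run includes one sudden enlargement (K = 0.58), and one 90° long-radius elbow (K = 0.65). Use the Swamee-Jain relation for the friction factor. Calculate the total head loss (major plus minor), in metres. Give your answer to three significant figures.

V = 4Q/(πD²) = 1.428 m/s; V²/2g = 0.1039 m
Re = 2.95×10^5, ε/D = 3.80×10^-4 → f = 0.01762 (Swamee-Jain)
Major: h_f = f(L/D)·V²/2g = 0.01762·7437·0.1039 = 13.62 m
Minor: ΣK = 1.23; h_m = ΣK·V²/2g = 0.1279 m
Total H_L = 13.62 + 0.1279 = 13.75 m

H_L ≈ 13.8 m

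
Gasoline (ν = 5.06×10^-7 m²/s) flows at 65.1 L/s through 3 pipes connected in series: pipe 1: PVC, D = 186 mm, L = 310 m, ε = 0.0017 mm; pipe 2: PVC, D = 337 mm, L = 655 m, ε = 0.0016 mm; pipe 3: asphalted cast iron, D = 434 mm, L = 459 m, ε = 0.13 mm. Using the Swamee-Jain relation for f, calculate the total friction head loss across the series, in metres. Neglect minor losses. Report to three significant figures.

Pipe 1: V = 2.396 m/s, Re = 8.81×10^5, ε/D = 9.14×10^-6, f = 0.01207, h_1 = f(L/D)V²/2g = 5.885 m
Pipe 2: V = 0.7298 m/s, Re = 4.86×10^5, ε/D = 4.75×10^-6, f = 0.01323, h_2 = f(L/D)V²/2g = 0.6983 m
Pipe 3: V = 0.4401 m/s, Re = 3.77×10^5, ε/D = 3.00×10^-4, f = 0.01672, h_3 = f(L/D)V²/2g = 0.1745 m
Series → Q common, losses add: H = Σh = 6.757 m

H ≈ 6.76 m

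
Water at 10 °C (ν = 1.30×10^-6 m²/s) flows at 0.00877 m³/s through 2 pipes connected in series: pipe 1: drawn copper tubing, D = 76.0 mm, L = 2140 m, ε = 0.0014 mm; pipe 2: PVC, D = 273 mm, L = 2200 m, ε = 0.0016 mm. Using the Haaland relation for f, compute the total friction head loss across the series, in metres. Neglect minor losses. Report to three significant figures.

H ≈ 93.8 m

Pipe 1: V = 1.933 m/s, Re = 1.13×10^5, ε/D = 1.84×10^-5, f = 0.01745, h_1 = f(L/D)V²/2g = 93.62 m
Pipe 2: V = 0.1498 m/s, Re = 3.15×10^4, ε/D = 5.86×10^-6, f = 0.02306, h_2 = f(L/D)V²/2g = 0.2126 m
Series → Q common, losses add: H = Σh = 93.83 m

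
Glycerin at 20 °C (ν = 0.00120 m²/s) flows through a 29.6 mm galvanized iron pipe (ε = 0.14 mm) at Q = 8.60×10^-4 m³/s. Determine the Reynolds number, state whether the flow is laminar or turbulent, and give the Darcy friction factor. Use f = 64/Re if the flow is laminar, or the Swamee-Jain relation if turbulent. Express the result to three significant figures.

Re ≈ 30.8; laminar; f = 64/Re ≈ 2.08

V = 4Q/(πD²) = 1.250 m/s
Re = VD/ν = 1.250·0.0296/0.00120 = 30.8
Re < 2300 → laminar → f = 64/Re = 2.076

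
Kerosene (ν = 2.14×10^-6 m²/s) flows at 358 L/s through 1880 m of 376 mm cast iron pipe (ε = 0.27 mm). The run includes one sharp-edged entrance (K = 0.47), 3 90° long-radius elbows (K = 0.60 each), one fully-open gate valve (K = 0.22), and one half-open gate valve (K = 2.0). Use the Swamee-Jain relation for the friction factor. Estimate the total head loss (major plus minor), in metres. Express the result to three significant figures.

H_L ≈ 52.5 m

V = 4Q/(πD²) = 3.224 m/s; V²/2g = 0.5298 m
Re = 5.66×10^5, ε/D = 7.18×10^-4 → f = 0.01893 (Swamee-Jain)
Major: h_f = f(L/D)·V²/2g = 0.01893·5000·0.5298 = 50.15 m
Minor: ΣK = 4.49; h_m = ΣK·V²/2g = 2.379 m
Total H_L = 50.15 + 2.379 = 52.53 m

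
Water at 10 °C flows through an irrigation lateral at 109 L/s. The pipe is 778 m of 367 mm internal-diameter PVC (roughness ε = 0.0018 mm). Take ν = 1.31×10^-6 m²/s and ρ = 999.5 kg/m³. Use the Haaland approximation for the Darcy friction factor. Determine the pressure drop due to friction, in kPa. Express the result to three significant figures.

V = 4Q/(πD²) = 4·0.109/(π·0.367²) = 1.030 m/s
Re = VD/ν = 1.030·0.367/1.31×10^-6 = 2.89×10^5 → turbulent
ε/D = 0.0018/367 = 4.90×10^-6
Haaland: f = 0.01448
h_f = f(L/D)V²/(2g) = 0.01448·(778/0.367)·1.030²/(2·9.81) = 1.662 m
Δp = ρg·h_f = 999.5·9.81·1.662 = 16.29 kPa

Δp ≈ 16.3 kPa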